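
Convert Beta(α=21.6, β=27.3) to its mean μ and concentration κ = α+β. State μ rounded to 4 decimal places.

κ = α+β = 21.6+27.3 = 48.9; μ = α/κ = 21.6/48.9 = 0.4417.

μ = 0.4417, κ = 48.9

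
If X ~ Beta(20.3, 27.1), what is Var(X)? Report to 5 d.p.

0.00506

α+β = 47.4 and αβ = 550.13, so Var = αβ/[(α+β)²(α+β+1)] = 550.13/108743.184 = 0.00506.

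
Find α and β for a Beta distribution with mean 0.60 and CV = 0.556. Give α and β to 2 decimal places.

α = 0.69, β = 0.46

σ = CV·μ = 0.556×0.60 = 0.33360, so σ² = 0.111289.
s+1 = μ(1−μ)/σ² = 0.2400/0.111289 = 2.1565, so s = α+β = 1.1565.
α = μs = 0.69, β = (1−μ)s = 0.46.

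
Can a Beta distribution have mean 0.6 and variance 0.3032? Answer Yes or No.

No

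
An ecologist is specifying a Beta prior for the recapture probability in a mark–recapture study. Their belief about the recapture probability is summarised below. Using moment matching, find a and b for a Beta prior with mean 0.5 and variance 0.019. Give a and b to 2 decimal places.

Let s = a+b. The Beta variance is μ(1−μ)/(s+1).
So s+1 = μ(1−μ)/σ² = (0.5×0.5)/0.019 = 0.25/0.019 = 13.1579, giving s = 12.1579.
Then a = μs = 0.5×12.1579 = 6.08 and b = (1−μ)s = 0.5×12.1579 = 6.08.

a = 6.08, b = 6.08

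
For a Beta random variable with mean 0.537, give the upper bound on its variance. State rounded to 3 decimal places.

Var = μ(1−μ)/(α+β+1), which approaches μ(1−μ) as α+β → 0.
So the supremum is μ(1−μ) = 0.537×0.463 = 0.249.

0.249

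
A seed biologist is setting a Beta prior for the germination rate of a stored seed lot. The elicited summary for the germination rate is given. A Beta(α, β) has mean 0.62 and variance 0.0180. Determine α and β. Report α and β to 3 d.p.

α = 7.495, β = 4.594

Let s = α+β. The Beta variance is μ(1−μ)/(s+1).
So s+1 = μ(1−μ)/σ² = (0.62×0.38)/0.0180 = 0.2356/0.0180 = 13.0889, giving s = 12.0889.
Then α = μs = 0.62×12.0889 = 7.495 and β = (1−μ)s = 0.38×12.0889 = 4.594.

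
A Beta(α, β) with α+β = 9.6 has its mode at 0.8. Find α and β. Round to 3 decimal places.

Since the density peak of Beta(α,β) is at (α−1)/(α+β−2),
α = 1 + 0.8(9.6−2) = 7.080 and β = 9.6 − 7.080 = 2.520.

α = 7.080, β = 2.520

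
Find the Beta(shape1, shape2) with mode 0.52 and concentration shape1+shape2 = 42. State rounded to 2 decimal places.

shape1 = 21.80, shape2 = 20.20

For shape1,shape2>1 the mode is (shape1−1)/(shape1+shape2−2), so shape1 = mode·(κ−2)+1 = 0.52×40+1 = 21.80.
And shape2 = (1−mode)·(κ−2)+1 = 0.48×40+1 = 20.20.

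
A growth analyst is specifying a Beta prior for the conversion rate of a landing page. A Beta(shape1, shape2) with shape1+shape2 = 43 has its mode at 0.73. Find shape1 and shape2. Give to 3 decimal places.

shape1 = 30.930, shape2 = 12.070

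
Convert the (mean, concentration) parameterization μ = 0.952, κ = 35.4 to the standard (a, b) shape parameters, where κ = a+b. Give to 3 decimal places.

Split κ in proportion μ : (1−μ): a = 0.952·35.4 = 33.701, b = 35.4 − 33.701 = 1.699.

a = 33.701, b = 1.699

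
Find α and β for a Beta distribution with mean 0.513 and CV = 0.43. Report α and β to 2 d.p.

α = 2.12, β = 2.01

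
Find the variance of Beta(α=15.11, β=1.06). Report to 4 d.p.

0.0036

Var = αβ/[(α+β)²(α+β+1)] = (15.11×1.06)/(16.17²×17.17) = 16.0166/4489.421013 = 0.0036.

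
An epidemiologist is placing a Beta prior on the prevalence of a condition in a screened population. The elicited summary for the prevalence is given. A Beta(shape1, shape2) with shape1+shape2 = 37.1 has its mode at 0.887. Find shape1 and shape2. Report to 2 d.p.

For shape1,shape2>1 the mode is (shape1−1)/(shape1+shape2−2), so shape1 = mode·(κ−2)+1 = 0.887×35.1+1 = 32.13.
And shape2 = (1−mode)·(κ−2)+1 = 0.113×35.1+1 = 4.97.

shape1 = 32.13, shape2 = 4.97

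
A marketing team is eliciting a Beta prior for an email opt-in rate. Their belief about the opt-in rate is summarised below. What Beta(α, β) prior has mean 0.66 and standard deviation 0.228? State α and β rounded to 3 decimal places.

α = 2.189, β = 1.128

First σ² = 0.051984. Setting α = μn, β = (1−μ)n with n = α+β,
μ(1−μ)/(n+1) = 0.051984 ⇒ n+1 = 0.2244/0.051984 = 4.3167 ⇒ n = 3.3167.
Hence α = 0.66×3.3167 = 2.189, β = 0.34×3.3167 = 1.128.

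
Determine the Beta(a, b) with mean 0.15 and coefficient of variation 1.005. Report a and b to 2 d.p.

σ = CV·μ = 1.005×0.15 = 0.15075, so σ² = 0.022726.
s+1 = μ(1−μ)/σ² = 0.1275/0.022726 = 5.6104, so s = a+b = 4.6104.
a = μs = 0.69, b = (1−μ)s = 3.92.

a = 0.69, b = 3.92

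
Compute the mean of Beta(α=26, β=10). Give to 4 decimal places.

E[X] = α/(α+β) = 26/36 = 0.7222.

0.7222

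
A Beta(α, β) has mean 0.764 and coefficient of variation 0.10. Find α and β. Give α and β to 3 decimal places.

σ = CV·μ = 0.10×0.764 = 0.07640, so σ² = 0.005837.
s+1 = μ(1−μ)/σ² = 0.180304/0.005837 = 30.8901, so s = α+β = 29.8901.
α = μs = 22.836, β = (1−μ)s = 7.054.

α = 22.836, β = 7.054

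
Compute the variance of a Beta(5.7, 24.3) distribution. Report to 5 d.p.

0.00496

Var = αβ/[(α+β)²(α+β+1)] = (5.7×24.3)/(30.0²×31.0) = 138.51/27900.000 = 0.00496.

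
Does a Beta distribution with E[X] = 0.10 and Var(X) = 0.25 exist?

No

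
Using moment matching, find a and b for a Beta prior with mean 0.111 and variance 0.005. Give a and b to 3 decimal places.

Let s = a+b. The Beta variance is μ(1−μ)/(s+1).
So s+1 = μ(1−μ)/σ² = (0.111×0.889)/0.005 = 0.098679/0.005 = 19.7358, giving s = 18.7358.
Then a = μs = 0.111×18.7358 = 2.080 and b = (1−μ)s = 0.889×18.7358 = 16.656.

a = 2.080, b = 16.656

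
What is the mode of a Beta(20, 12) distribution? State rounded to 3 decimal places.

With α,β > 1, mode = (α−1)/(α+β−2) = 19/30 = 0.633.

0.633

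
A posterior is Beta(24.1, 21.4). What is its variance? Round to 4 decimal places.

0.0054

μ = 24.1/45.5 = 0.529670; Var = μ(1−μ)/(α+β+1) = 0.2491197/46.5 = 0.0054.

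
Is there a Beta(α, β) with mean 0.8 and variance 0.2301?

No

A Beta with mean μ has variance μ(1−μ)/(α+β+1) < μ(1−μ).
Here μ(1−μ) = 0.8×0.2 = 0.16, and 0.2301 ≥ 0.16.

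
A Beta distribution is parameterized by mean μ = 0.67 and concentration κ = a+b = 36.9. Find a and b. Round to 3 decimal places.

a = μκ = 0.67×36.9 = 24.723 and b = (1−μ)κ = 0.33×36.9 = 12.177.

a = 24.723, b = 12.177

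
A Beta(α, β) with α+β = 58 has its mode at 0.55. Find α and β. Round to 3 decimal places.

For α,β>1 the mode is (α−1)/(α+β−2), so α = mode·(κ−2)+1 = 0.55×56+1 = 31.800.
And β = (1−mode)·(κ−2)+1 = 0.45×56+1 = 26.200.

α = 31.800, β = 26.200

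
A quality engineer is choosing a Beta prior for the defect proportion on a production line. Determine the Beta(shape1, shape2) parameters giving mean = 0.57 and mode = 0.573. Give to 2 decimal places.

shape1 = 27.74, shape2 = 20.93

Let s = shape1+shape2. Mean gives shape1 = μs = 0.57s; mode gives (shape1−1)/(s−2) = 0.573.
Substituting: 0.57s − 1 = 0.573(s−2) = 0.573s − 1.146, so -0.003s = -0.146 and s = 48.6667.
Then shape1 = 0.57×48.6667 = 27.74 and shape2 = s−shape1 = 20.93.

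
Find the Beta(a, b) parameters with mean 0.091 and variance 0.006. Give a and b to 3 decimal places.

a = 1.164, b = 11.623

By moment matching, a+b = μ(1−μ)/σ² − 1 = (0.091·0.909)/0.006 − 1 = 13.7865 − 1 = 12.7865.
Since a/(a+b) = μ, a = 0.091·12.7865 = 1.164 and b = 0.909·12.7865 = 11.623.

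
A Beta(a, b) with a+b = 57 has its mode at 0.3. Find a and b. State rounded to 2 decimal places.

a = 17.50, b = 39.50

Mode = (a−1)/(κ−2) with κ = a+b, so a−1 = 0.3·55 = 16.50.
a = 17.50; b = κ − a = 39.50.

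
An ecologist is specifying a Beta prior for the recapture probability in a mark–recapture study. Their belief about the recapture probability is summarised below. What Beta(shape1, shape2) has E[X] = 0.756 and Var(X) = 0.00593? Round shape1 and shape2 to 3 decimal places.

By moment matching, shape1+shape2 = μ(1−μ)/σ² − 1 = (0.756·0.244)/0.00593 − 1 = 31.1069 − 1 = 30.1069.
Since shape1/(shape1+shape2) = μ, shape1 = 0.756·30.1069 = 22.761 and shape2 = 0.244·30.1069 = 7.346.

shape1 = 22.761, shape2 = 7.346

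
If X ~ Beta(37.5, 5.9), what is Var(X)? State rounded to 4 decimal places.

0.0026

Var = αβ/[(α+β)²(α+β+1)] = (37.5×5.9)/(43.4²×44.4) = 221.25/83630.064 = 0.0026.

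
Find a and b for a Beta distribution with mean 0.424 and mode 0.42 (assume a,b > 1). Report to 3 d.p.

With s = a+b: μ = a/s and mode = (a−1)/(s−2). Eliminating a = μs,
μs − 1 = m(s−2) ⇒ s(μ−m) = 1−2m ⇒ s = 0.16/0.004 = 40.0000.
So a = μs = 16.960, b = (1−μ)s = 23.040.

a = 16.960, b = 23.040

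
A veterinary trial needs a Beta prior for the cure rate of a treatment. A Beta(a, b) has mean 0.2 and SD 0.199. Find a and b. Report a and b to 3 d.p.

a = 0.608, b = 2.432

First σ² = 0.039601. Setting a = μn, b = (1−μ)n with n = a+b,
μ(1−μ)/(n+1) = 0.039601 ⇒ n+1 = 0.16/0.039601 = 4.0403 ⇒ n = 3.0403.
Hence a = 0.2×3.0403 = 0.608, b = 0.8×3.0403 = 2.432.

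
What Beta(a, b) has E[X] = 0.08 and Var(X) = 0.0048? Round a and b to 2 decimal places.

a = 1.15, b = 13.19

Let s = a+b. The Beta variance is μ(1−μ)/(s+1).
So s+1 = μ(1−μ)/σ² = (0.08×0.92)/0.0048 = 0.0736/0.0048 = 15.3333, giving s = 14.3333.
Then a = μs = 0.08×14.3333 = 1.15 and b = (1−μ)s = 0.92×14.3333 = 13.19.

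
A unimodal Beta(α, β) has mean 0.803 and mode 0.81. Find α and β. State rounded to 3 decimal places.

Let s = α+β. Mean gives α = μs = 0.803s; mode gives (α−1)/(s−2) = 0.81.
Substituting: 0.803s − 1 = 0.81(s−2) = 0.81s − 1.62, so -0.007s = -0.62 and s = 88.5714.
Then α = 0.803×88.5714 = 71.123 and β = s−α = 17.449.

α = 71.123, β = 17.449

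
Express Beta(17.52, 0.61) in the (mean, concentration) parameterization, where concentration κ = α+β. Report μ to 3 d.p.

κ = α+β = 17.52+0.61 = 18.13; μ = α/κ = 17.52/18.13 = 0.966.

μ = 0.966, κ = 18.13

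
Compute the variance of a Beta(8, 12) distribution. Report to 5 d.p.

μ = 8/20 = 0.400000; Var = μ(1−μ)/(α+β+1) = 0.2400000/21 = 0.01143.

0.01143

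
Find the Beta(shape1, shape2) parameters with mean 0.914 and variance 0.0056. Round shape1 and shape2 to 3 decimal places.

Write ν = shape1+shape2; then shape1 = μν and Var = μ(1−μ)/(ν+1).
ν = μ(1−μ)/Var − 1 = 0.078604/0.0056 − 1 = 13.0364.
shape1 = 0.914·13.0364 = 11.915, shape2 = 0.086·13.0364 = 1.121.

shape1 = 11.915, shape2 = 1.121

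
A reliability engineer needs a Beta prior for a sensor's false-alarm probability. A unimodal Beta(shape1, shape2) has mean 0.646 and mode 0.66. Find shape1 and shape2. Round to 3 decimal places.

shape1 = 14.766, shape2 = 8.091

With s = shape1+shape2: μ = shape1/s and mode = (shape1−1)/(s−2). Eliminating shape1 = μs,
μs − 1 = m(s−2) ⇒ s(μ−m) = 1−2m ⇒ s = -0.32/-0.014 = 22.8571.
So shape1 = μs = 14.766, shape2 = (1−μ)s = 8.091.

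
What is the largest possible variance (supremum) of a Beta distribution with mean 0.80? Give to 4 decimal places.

0.1600

Var = μ(1−μ)/(α+β+1), which approaches μ(1−μ) as α+β → 0.
So the supremum is μ(1−μ) = 0.80×0.20 = 0.1600.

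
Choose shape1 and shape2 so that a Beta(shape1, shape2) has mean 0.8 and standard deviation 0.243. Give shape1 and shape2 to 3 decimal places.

shape1 = 1.368, shape2 = 0.342

Variance = 0.243² = 0.059049. The moment-matching identity shape1+shape2 = μ(1−μ)/Var − 1 gives
shape1+shape2 = 0.16/0.059049 − 1 = 1.7096, so shape1 = μ·1.7096 = 1.368 and shape2 = (1−μ)·1.7096 = 0.342.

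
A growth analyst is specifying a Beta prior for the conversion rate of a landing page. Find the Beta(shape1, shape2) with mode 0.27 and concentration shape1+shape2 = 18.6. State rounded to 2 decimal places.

shape1 = 5.48, shape2 = 13.12

For shape1,shape2>1 the mode is (shape1−1)/(shape1+shape2−2), so shape1 = mode·(κ−2)+1 = 0.27×16.6+1 = 5.48.
And shape2 = (1−mode)·(κ−2)+1 = 0.73×16.6+1 = 13.12.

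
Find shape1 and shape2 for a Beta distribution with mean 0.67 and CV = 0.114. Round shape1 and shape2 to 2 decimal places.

Var = (CV·μ)² = (0.114×0.67)² = 0.005834.
shape1+shape2 = μ(1−μ)/Var − 1 = 0.2211/0.005834 − 1 = 36.8991.
Thus shape1 = 0.67·36.8991 = 24.72 and shape2 = 0.33·36.8991 = 12.18.

shape1 = 24.72, shape2 = 12.18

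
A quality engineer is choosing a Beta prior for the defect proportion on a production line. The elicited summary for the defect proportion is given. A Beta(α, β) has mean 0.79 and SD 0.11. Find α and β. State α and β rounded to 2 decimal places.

σ² = 0.11² = 0.0121.
With s = α+β, Var = μ(1−μ)/(s+1), so s+1 = (0.79×0.21)/0.0121 = 13.7107 and s = 12.7107.
α = μs = 10.04, β = (1−μ)s = 2.67.

α = 10.04, β = 2.67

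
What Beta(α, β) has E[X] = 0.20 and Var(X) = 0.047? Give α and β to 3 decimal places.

Let s = α+β. The Beta variance is μ(1−μ)/(s+1).
So s+1 = μ(1−μ)/σ² = (0.20×0.80)/0.047 = 0.1600/0.047 = 3.4043, giving s = 2.4043.
Then α = μs = 0.20×2.4043 = 0.481 and β = (1−μ)s = 0.80×2.4043 = 1.923.

α = 0.481, β = 1.923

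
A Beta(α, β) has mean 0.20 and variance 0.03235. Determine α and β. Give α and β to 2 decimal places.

α = 0.79, β = 3.16

By moment matching, α+β = μ(1−μ)/σ² − 1 = (0.20·0.80)/0.03235 − 1 = 4.9459 − 1 = 3.9459.
Since α/(α+β) = μ, α = 0.20·3.9459 = 0.79 and β = 0.80·3.9459 = 3.16.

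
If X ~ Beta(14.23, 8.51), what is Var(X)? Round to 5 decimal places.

μ = 14.23/22.74 = 0.625770; Var = μ(1−μ)/(α+β+1) = 0.2341820/23.74 = 0.00986.

0.00986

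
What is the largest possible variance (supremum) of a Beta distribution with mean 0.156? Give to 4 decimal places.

0.1317

Var = μ(1−μ)/(α+β+1), which approaches μ(1−μ) as α+β → 0.
So the supremum is μ(1−μ) = 0.156×0.844 = 0.1317.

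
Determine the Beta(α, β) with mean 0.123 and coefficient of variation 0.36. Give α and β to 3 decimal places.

Var = (CV·μ)² = (0.36×0.123)² = 0.001961.
α+β = μ(1−μ)/Var − 1 = 0.107871/0.001961 − 1 = 54.0161.
Thus α = 0.123·54.0161 = 6.644 and β = 0.877·54.0161 = 47.372.

α = 6.644, β = 47.372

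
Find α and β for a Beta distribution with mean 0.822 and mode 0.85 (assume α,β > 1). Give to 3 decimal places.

Let s = α+β. Mean gives α = μs = 0.822s; mode gives (α−1)/(s−2) = 0.85.
Substituting: 0.822s − 1 = 0.85(s−2) = 0.85s − 1.70, so -0.028s = -0.70 and s = 25.0000.
Then α = 0.822×25.0000 = 20.550 and β = s−α = 4.450.

α = 20.550, β = 4.450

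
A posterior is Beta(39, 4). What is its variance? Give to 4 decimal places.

0.0019

μ = 39/43 = 0.906977; Var = μ(1−μ)/(α+β+1) = 0.0843699/44 = 0.0019.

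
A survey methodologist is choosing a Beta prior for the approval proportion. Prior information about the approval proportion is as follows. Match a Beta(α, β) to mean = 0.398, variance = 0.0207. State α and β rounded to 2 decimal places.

Let s = α+β. The Beta variance is μ(1−μ)/(s+1).
So s+1 = μ(1−μ)/σ² = (0.398×0.602)/0.0207 = 0.239596/0.0207 = 11.5747, giving s = 10.5747.
Then α = μs = 0.398×10.5747 = 4.21 and β = (1−μ)s = 0.602×10.5747 = 6.37.

α = 4.21, β = 6.37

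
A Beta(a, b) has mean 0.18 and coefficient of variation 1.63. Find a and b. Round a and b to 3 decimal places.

Var = (CV·μ)² = (1.63×0.18)² = 0.086084.
a+b = μ(1−μ)/Var − 1 = 0.1476/0.086084 − 1 = 0.7146.
Thus a = 0.18·0.7146 = 0.129 and b = 0.82·0.7146 = 0.586.

a = 0.129, b = 0.586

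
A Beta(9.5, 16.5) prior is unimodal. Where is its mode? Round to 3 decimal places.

With α,β > 1, mode = (α−1)/(α+β−2) = 8.5/24.0 = 0.354.

0.354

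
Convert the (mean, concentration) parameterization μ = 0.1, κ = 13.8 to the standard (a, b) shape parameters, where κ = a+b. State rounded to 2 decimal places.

a = μκ = 0.1×13.8 = 1.38 and b = (1−μ)κ = 0.9×13.8 = 12.42.

a = 1.38, b = 12.42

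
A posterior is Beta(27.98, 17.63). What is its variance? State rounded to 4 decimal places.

0.0051

μ = 27.98/45.61 = 0.613462; Var = μ(1−μ)/(α+β+1) = 0.2371264/46.61 = 0.0051.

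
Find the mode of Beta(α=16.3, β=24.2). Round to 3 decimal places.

The density x^(α−1)(1−x)^(β−1) is maximised at (α−1)/(α+β−2) = 15.3/38.5 = 0.397.

0.397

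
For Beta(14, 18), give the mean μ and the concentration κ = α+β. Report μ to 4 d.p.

κ = α+β = 14+18 = 32; μ = α/κ = 14/32 = 0.4375.

μ = 0.4375, κ = 32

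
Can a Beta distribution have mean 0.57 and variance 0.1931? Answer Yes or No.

The Beta variance bound is σ² < μ(1−μ).
Here μ(1−μ) = 0.57×0.43 = 0.2451, and 0.1931 < 0.2451.

Yes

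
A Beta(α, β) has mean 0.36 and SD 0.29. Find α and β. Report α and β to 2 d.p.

α = 0.63, β = 1.11

First σ² = 0.0841. Setting α = μn, β = (1−μ)n with n = α+β,
μ(1−μ)/(n+1) = 0.0841 ⇒ n+1 = 0.2304/0.0841 = 2.7396 ⇒ n = 1.7396.
Hence α = 0.36×1.7396 = 0.63, β = 0.64×1.7396 = 1.11.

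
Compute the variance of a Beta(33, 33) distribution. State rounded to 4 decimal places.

0.0037

μ = 33/66 = 0.500000; Var = μ(1−μ)/(α+β+1) = 0.2500000/67 = 0.0037.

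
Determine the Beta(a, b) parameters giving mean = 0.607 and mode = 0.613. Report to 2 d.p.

With s = a+b: μ = a/s and mode = (a−1)/(s−2). Eliminating a = μs,
μs − 1 = m(s−2) ⇒ s(μ−m) = 1−2m ⇒ s = -0.226/-0.006 = 37.6667.
So a = μs = 22.86, b = (1−μ)s = 14.80.

a = 22.86, b = 14.80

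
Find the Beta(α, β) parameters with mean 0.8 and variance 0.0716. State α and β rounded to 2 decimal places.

Write ν = α+β; then α = μν and Var = μ(1−μ)/(ν+1).
ν = μ(1−μ)/Var − 1 = 0.16/0.0716 − 1 = 1.2346.
α = 0.8·1.2346 = 0.99, β = 0.2·1.2346 = 0.25.

α = 0.99, β = 0.25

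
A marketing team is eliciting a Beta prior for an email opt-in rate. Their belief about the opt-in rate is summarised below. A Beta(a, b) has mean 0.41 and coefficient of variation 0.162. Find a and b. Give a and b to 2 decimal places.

Var = (CV·μ)² = (0.162×0.41)² = 0.004412.
a+b = μ(1−μ)/Var − 1 = 0.2419/0.004412 − 1 = 53.8325.
Thus a = 0.41·53.8325 = 22.07 and b = 0.59·53.8325 = 31.76.

a = 22.07, b = 31.76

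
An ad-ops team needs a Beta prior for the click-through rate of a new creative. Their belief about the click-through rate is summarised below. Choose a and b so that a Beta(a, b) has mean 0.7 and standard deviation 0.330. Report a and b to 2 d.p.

a = 0.65, b = 0.28

First σ² = 0.108900. Setting a = μn, b = (1−μ)n with n = a+b,
μ(1−μ)/(n+1) = 0.108900 ⇒ n+1 = 0.21/0.108900 = 1.9284 ⇒ n = 0.9284.
Hence a = 0.7×0.9284 = 0.65, b = 0.3×0.9284 = 0.28.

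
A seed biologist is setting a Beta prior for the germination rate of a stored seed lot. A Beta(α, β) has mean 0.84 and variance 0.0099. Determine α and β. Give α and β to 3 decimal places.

Let s = α+β. The Beta variance is μ(1−μ)/(s+1).
So s+1 = μ(1−μ)/σ² = (0.84×0.16)/0.0099 = 0.1344/0.0099 = 13.5758, giving s = 12.5758.
Then α = μs = 0.84×12.5758 = 10.564 and β = (1−μ)s = 0.16×12.5758 = 2.012.

α = 10.564, β = 2.012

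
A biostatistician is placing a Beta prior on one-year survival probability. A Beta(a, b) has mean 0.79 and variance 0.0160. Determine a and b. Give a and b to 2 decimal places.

a = 7.40, b = 1.97

By moment matching, a+b = μ(1−μ)/σ² − 1 = (0.79·0.21)/0.0160 − 1 = 10.3687 − 1 = 9.3687.
Since a/(a+b) = μ, a = 0.79·9.3687 = 7.40 and b = 0.21·9.3687 = 1.97.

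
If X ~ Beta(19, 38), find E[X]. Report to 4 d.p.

E[X] = α/(α+β) = 19/57 = 0.3333.

0.3333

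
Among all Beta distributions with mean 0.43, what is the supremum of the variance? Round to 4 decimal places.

0.2451

For fixed mean μ the Beta variance is μ(1−μ)/(α+β+1), increasing as α+β decreases.
Its least upper bound (not attained) is μ(1−μ) = 0.43·0.57 = 0.2451.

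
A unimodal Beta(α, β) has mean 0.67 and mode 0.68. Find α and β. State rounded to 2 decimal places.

α = 24.12, β = 11.88

Let s = α+β. Mean gives α = μs = 0.67s; mode gives (α−1)/(s−2) = 0.68.
Substituting: 0.67s − 1 = 0.68(s−2) = 0.68s − 1.36, so -0.01s = -0.36 and s = 36.0000.
Then α = 0.67×36.0000 = 24.12 and β = s−α = 11.88.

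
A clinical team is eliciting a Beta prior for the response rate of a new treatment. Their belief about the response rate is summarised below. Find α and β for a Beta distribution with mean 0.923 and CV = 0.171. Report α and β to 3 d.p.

α = 1.710, β = 0.143

Var = (CV·μ)² = (0.171×0.923)² = 0.024911.
α+β = μ(1−μ)/Var − 1 = 0.071071/0.024911 − 1 = 1.8530.
Thus α = 0.923·1.8530 = 1.710 and β = 0.077·1.8530 = 0.143.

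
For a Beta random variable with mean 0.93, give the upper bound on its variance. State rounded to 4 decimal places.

For fixed mean μ the Beta variance is μ(1−μ)/(α+β+1), increasing as α+β decreases.
Its least upper bound (not attained) is μ(1−μ) = 0.93·0.07 = 0.0651.

0.0651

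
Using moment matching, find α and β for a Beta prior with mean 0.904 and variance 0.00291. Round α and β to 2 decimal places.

Let s = α+β. The Beta variance is μ(1−μ)/(s+1).
So s+1 = μ(1−μ)/σ² = (0.904×0.096)/0.00291 = 0.086784/0.00291 = 29.8227, giving s = 28.8227.
Then α = μs = 0.904×28.8227 = 26.06 and β = (1−μ)s = 0.096×28.8227 = 2.77.

α = 26.06, β = 2.77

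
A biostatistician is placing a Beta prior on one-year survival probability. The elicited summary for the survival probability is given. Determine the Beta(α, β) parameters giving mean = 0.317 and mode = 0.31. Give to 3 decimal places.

Let s = α+β. Mean gives α = μs = 0.317s; mode gives (α−1)/(s−2) = 0.31.
Substituting: 0.317s − 1 = 0.31(s−2) = 0.31s − 0.62, so 0.007s = 0.38 and s = 54.2857.
Then α = 0.317×54.2857 = 17.209 and β = s−α = 37.077.

α = 17.209, β = 37.077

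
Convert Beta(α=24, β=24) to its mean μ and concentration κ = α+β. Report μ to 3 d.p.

κ = α+β = 24+24 = 48; μ = α/κ = 24/48 = 0.500.

μ = 0.500, κ = 48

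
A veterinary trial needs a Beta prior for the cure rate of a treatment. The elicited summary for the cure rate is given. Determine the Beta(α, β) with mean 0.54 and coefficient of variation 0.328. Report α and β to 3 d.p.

σ = CV·μ = 0.328×0.54 = 0.17712, so σ² = 0.031371.
s+1 = μ(1−μ)/σ² = 0.2484/0.031371 = 7.9180, so s = α+β = 6.9180.
α = μs = 3.736, β = (1−μ)s = 3.182.

α = 3.736, β = 3.182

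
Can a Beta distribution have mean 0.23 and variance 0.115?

Yes

The Beta variance bound is σ² < μ(1−μ).
Here μ(1−μ) = 0.23×0.77 = 0.1771, and 0.115 < 0.1771.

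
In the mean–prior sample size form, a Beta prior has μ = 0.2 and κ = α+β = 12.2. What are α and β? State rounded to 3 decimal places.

α = μκ = 0.2×12.2 = 2.440 and β = (1−μ)κ = 0.8×12.2 = 9.760.

α = 2.440, β = 9.760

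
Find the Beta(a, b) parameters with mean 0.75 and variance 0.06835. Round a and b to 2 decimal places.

a = 1.31, b = 0.44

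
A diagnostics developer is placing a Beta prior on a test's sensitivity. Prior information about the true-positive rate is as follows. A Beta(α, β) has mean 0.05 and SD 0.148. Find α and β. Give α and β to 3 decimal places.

α = 0.058, β = 1.110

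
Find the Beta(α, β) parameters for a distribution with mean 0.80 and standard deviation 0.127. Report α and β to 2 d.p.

σ² = 0.127² = 0.016129.
With s = α+β, Var = μ(1−μ)/(s+1), so s+1 = (0.80×0.20)/0.016129 = 9.9200 and s = 8.9200.
α = μs = 7.14, β = (1−μ)s = 1.78.

α = 7.14, β = 1.78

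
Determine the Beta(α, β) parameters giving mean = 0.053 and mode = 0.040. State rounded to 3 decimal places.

α = 3.751, β = 67.018

Let s = α+β. Mean gives α = μs = 0.053s; mode gives (α−1)/(s−2) = 0.040.
Substituting: 0.053s − 1 = 0.040(s−2) = 0.040s − 0.080, so 0.013s = 0.920 and s = 70.7692.
Then α = 0.053×70.7692 = 3.751 and β = s−α = 67.018.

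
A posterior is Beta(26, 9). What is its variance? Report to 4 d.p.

Var = αβ/[(α+β)²(α+β+1)] = (26×9)/(35²×36) = 234/44100 = 0.0053.

0.0053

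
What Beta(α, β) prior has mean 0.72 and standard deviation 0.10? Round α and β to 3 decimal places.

First σ² = 0.0100. Setting α = μn, β = (1−μ)n with n = α+β,
μ(1−μ)/(n+1) = 0.0100 ⇒ n+1 = 0.2016/0.0100 = 20.1600 ⇒ n = 19.1600.
Hence α = 0.72×19.1600 = 13.795, β = 0.28×19.1600 = 5.365.

α = 13.795, β = 5.365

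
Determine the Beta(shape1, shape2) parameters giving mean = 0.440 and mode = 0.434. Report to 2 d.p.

With s = shape1+shape2: μ = shape1/s and mode = (shape1−1)/(s−2). Eliminating shape1 = μs,
μs − 1 = m(s−2) ⇒ s(μ−m) = 1−2m ⇒ s = 0.132/0.006 = 22.0000.
So shape1 = μs = 9.68, shape2 = (1−μ)s = 12.32.

shape1 = 9.68, shape2 = 12.32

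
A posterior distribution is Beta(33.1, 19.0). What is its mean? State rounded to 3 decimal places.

0.635

The Beta mean is α/(α+β) = 33.1/(33.1+19.0) = 0.635.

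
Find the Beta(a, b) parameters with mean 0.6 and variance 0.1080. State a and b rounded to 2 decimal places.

Let s = a+b. The Beta variance is μ(1−μ)/(s+1).
So s+1 = μ(1−μ)/σ² = (0.6×0.4)/0.1080 = 0.24/0.1080 = 2.2222, giving s = 1.2222.
Then a = μs = 0.6×1.2222 = 0.73 and b = (1−μ)s = 0.4×1.2222 = 0.49.

a = 0.73, b = 0.49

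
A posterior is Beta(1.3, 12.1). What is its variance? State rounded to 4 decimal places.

α+β = 13.4 and αβ = 15.73, so Var = αβ/[(α+β)²(α+β+1)] = 15.73/2585.664 = 0.0061.

0.0061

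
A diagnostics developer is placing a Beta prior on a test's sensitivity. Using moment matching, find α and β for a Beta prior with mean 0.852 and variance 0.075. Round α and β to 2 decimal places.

α = 0.58, β = 0.10

Let s = α+β. The Beta variance is μ(1−μ)/(s+1).
So s+1 = μ(1−μ)/σ² = (0.852×0.148)/0.075 = 0.126096/0.075 = 1.6813, giving s = 0.6813.
Then α = μs = 0.852×0.6813 = 0.58 and β = (1−μ)s = 0.148×0.6813 = 0.10.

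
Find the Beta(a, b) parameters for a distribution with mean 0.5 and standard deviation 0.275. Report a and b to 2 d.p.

a = 1.15, b = 1.15

First σ² = 0.075625. Setting a = μn, b = (1−μ)n with n = a+b,
μ(1−μ)/(n+1) = 0.075625 ⇒ n+1 = 0.25/0.075625 = 3.3058 ⇒ n = 2.3058.
Hence a = 0.5×2.3058 = 1.15, b = 0.5×2.3058 = 1.15.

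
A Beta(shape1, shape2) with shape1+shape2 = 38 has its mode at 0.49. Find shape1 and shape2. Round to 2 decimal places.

shape1 = 18.64, shape2 = 19.36

Mode = (shape1−1)/(κ−2) with κ = shape1+shape2, so shape1−1 = 0.49·36 = 17.64.
shape1 = 18.64; shape2 = κ − shape1 = 19.36.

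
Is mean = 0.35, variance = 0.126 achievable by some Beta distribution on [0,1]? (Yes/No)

Yes

A Beta with mean μ has variance μ(1−μ)/(α+β+1) < μ(1−μ).
Here μ(1−μ) = 0.35×0.65 = 0.2275, and 0.126 < 0.2275.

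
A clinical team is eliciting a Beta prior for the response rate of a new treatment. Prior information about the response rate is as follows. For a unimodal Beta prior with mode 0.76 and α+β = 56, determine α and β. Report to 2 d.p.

For α,β>1 the mode is (α−1)/(α+β−2), so α = mode·(κ−2)+1 = 0.76×54+1 = 42.04.
And β = (1−mode)·(κ−2)+1 = 0.24×54+1 = 13.96.

α = 42.04, β = 13.96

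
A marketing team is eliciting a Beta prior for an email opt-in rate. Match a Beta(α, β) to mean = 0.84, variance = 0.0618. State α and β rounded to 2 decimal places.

Write ν = α+β; then α = μν and Var = μ(1−μ)/(ν+1).
ν = μ(1−μ)/Var − 1 = 0.1344/0.0618 − 1 = 1.1748.
α = 0.84·1.1748 = 0.99, β = 0.16·1.1748 = 0.19.

α = 0.99, β = 0.19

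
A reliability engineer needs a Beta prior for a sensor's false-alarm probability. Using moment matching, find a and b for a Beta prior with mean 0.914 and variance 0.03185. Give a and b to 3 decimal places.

By moment matching, a+b = μ(1−μ)/σ² − 1 = (0.914·0.086)/0.03185 − 1 = 2.4679 − 1 = 1.4679.
Since a/(a+b) = μ, a = 0.914·1.4679 = 1.342 and b = 0.086·1.4679 = 0.126.

a = 1.342, b = 0.126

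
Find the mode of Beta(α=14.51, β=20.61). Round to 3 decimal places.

0.408

The density x^(α−1)(1−x)^(β−1) is maximised at (α−1)/(α+β−2) = 13.51/33.12 = 0.408.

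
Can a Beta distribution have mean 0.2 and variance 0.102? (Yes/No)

The Beta variance bound is σ² < μ(1−μ).
Here μ(1−μ) = 0.2×0.8 = 0.16, and 0.102 < 0.16.

Yes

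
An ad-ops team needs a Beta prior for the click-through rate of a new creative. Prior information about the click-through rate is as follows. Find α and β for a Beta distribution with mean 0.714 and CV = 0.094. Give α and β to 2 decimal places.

Var = (CV·μ)² = (0.094×0.714)² = 0.004505.
α+β = μ(1−μ)/Var − 1 = 0.204204/0.004505 − 1 = 44.3328.
Thus α = 0.714·44.3328 = 31.65 and β = 0.286·44.3328 = 12.68.

α = 31.65, β = 12.68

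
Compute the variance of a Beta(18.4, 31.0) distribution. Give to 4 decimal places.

0.0046

Var = αβ/[(α+β)²(α+β+1)] = (18.4×31.0)/(49.4²×50.4) = 570.40/122994.144 = 0.0046.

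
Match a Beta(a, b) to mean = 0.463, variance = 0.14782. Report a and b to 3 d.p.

a = 0.316, b = 0.366

Write ν = a+b; then a = μν and Var = μ(1−μ)/(ν+1).
ν = μ(1−μ)/Var − 1 = 0.248631/0.14782 − 1 = 0.6820.
a = 0.463·0.6820 = 0.316, b = 0.537·0.6820 = 0.366.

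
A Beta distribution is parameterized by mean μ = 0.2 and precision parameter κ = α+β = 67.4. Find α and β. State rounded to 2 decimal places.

α = 13.48, β = 53.92

Split κ in proportion μ : (1−μ): α = 0.2·67.4 = 13.48, β = 67.4 − 13.48 = 53.92.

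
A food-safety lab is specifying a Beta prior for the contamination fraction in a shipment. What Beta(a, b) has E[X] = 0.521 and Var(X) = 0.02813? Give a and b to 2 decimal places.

a = 4.10, b = 3.77

Write ν = a+b; then a = μν and Var = μ(1−μ)/(ν+1).
ν = μ(1−μ)/Var − 1 = 0.249559/0.02813 − 1 = 7.8716.
a = 0.521·7.8716 = 4.10, b = 0.479·7.8716 = 3.77.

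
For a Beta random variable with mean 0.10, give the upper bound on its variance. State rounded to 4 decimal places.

0.0900

For fixed mean μ the Beta variance is μ(1−μ)/(α+β+1), increasing as α+β decreases.
Its least upper bound (not attained) is μ(1−μ) = 0.10·0.90 = 0.0900.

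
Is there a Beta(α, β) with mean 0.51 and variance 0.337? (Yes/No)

The Beta variance bound is σ² < μ(1−μ).
Here μ(1−μ) = 0.51×0.49 = 0.2499, and 0.337 ≥ 0.2499.

No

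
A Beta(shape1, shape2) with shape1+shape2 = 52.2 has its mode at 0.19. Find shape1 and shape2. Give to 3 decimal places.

shape1 = 10.538, shape2 = 41.662

Since the density peak of Beta(shape1,shape2) is at (shape1−1)/(shape1+shape2−2),
shape1 = 1 + 0.19(52.2−2) = 10.538 and shape2 = 52.2 − 10.538 = 41.662.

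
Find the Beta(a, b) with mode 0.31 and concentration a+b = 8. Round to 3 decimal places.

a = 2.860, b = 5.140

Mode = (a−1)/(κ−2) with κ = a+b, so a−1 = 0.31·6 = 1.860.
a = 2.860; b = κ − a = 5.140.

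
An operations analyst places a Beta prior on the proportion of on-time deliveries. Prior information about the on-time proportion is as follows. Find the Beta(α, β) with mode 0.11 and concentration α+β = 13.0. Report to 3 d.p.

Since the density peak of Beta(α,β) is at (α−1)/(α+β−2),
α = 1 + 0.11(13.0−2) = 2.210 and β = 13.0 − 2.210 = 10.790.

α = 2.210, β = 10.790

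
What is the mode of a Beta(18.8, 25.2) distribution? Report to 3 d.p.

With α,β > 1, mode = (α−1)/(α+β−2) = 17.8/42.0 = 0.424.

0.424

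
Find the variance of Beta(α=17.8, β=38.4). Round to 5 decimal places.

0.00378

μ = 17.8/56.2 = 0.316726; Var = μ(1−μ)/(α+β+1) = 0.2164106/57.2 = 0.00378.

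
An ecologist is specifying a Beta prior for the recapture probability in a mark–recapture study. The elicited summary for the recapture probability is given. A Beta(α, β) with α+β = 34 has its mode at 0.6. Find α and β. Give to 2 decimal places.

α = 20.20, β = 13.80

Since the density peak of Beta(α,β) is at (α−1)/(α+β−2),
α = 1 + 0.6(34−2) = 20.20 and β = 34 − 20.20 = 13.80.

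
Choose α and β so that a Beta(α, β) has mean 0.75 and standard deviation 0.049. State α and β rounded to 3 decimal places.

σ² = 0.049² = 0.002401.
With s = α+β, Var = μ(1−μ)/(s+1), so s+1 = (0.75×0.25)/0.002401 = 78.0925 and s = 77.0925.
α = μs = 57.819, β = (1−μ)s = 19.273.

α = 57.819, β = 19.273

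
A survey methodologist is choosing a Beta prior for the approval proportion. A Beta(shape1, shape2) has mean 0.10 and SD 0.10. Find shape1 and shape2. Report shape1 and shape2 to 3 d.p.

σ² = 0.10² = 0.0100.
With s = shape1+shape2, Var = μ(1−μ)/(s+1), so s+1 = (0.10×0.90)/0.0100 = 9.0000 and s = 8.0000.
shape1 = μs = 0.800, shape2 = (1−μ)s = 7.200.

shape1 = 0.800, shape2 = 7.200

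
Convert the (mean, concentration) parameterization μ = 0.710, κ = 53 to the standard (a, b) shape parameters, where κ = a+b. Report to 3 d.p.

a = 37.630, b = 15.370

a = μκ = 0.710×53 = 37.630 and b = (1−μ)κ = 0.290×53 = 15.370.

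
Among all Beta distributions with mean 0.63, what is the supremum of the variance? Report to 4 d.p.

For fixed mean μ the Beta variance is μ(1−μ)/(α+β+1), increasing as α+β decreases.
Its least upper bound (not attained) is μ(1−μ) = 0.63·0.37 = 0.2331.

0.2331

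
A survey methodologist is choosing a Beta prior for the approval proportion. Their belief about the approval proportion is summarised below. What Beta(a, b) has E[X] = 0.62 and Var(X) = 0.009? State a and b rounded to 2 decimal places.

a = 15.61, b = 9.57

Write ν = a+b; then a = μν and Var = μ(1−μ)/(ν+1).
ν = μ(1−μ)/Var − 1 = 0.2356/0.009 − 1 = 25.1778.
a = 0.62·25.1778 = 15.61, b = 0.38·25.1778 = 9.57.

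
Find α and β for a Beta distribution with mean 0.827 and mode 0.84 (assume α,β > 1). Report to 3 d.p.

α = 43.258, β = 9.049

With s = α+β: μ = α/s and mode = (α−1)/(s−2). Eliminating α = μs,
μs − 1 = m(s−2) ⇒ s(μ−m) = 1−2m ⇒ s = -0.68/-0.013 = 52.3077.
So α = μs = 43.258, β = (1−μ)s = 9.049.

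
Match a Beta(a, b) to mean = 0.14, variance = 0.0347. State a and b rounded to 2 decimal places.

a = 0.35, b = 2.12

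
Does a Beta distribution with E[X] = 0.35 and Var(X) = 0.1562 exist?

A Beta with mean μ has variance μ(1−μ)/(α+β+1) < μ(1−μ).
Here μ(1−μ) = 0.35×0.65 = 0.2275, and 0.1562 < 0.2275.

Yes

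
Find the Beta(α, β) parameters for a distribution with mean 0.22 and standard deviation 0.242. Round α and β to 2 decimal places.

σ² = 0.242² = 0.058564.
With s = α+β, Var = μ(1−μ)/(s+1), so s+1 = (0.22×0.78)/0.058564 = 2.9301 and s = 1.9301.
α = μs = 0.42, β = (1−μ)s = 1.51.

α = 0.42, β = 1.51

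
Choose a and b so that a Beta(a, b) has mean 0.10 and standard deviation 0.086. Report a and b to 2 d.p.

σ² = 0.086² = 0.007396.
With s = a+b, Var = μ(1−μ)/(s+1), so s+1 = (0.10×0.90)/0.007396 = 12.1687 and s = 11.1687.
a = μs = 1.12, b = (1−μ)s = 10.05.

a = 1.12, b = 10.05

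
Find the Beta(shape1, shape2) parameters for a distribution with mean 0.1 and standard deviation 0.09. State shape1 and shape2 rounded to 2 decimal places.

shape1 = 1.01, shape2 = 9.10

σ² = 0.09² = 0.0081.
With s = shape1+shape2, Var = μ(1−μ)/(s+1), so s+1 = (0.1×0.9)/0.0081 = 11.1111 and s = 10.1111.
shape1 = μs = 1.01, shape2 = (1−μ)s = 9.10.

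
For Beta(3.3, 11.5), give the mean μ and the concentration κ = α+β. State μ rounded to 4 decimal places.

κ = α+β = 3.3+11.5 = 14.8; μ = α/κ = 3.3/14.8 = 0.2230.

μ = 0.2230, κ = 14.8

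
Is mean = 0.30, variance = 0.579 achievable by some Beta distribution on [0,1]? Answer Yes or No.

No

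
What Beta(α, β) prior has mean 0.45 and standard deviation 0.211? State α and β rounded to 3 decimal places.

α = 2.052, β = 2.508

Variance = 0.211² = 0.044521. The moment-matching identity α+β = μ(1−μ)/Var − 1 gives
α+β = 0.2475/0.044521 − 1 = 4.5592, so α = μ·4.5592 = 2.052 and β = (1−μ)·4.5592 = 2.508.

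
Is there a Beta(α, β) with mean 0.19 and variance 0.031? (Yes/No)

Yes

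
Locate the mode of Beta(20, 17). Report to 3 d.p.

0.543

With α,β > 1, mode = (α−1)/(α+β−2) = 19/35 = 0.543.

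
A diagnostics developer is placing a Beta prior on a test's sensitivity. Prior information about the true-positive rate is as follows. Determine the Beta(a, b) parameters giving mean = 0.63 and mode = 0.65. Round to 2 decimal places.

a = 9.45, b = 5.55

With s = a+b: μ = a/s and mode = (a−1)/(s−2). Eliminating a = μs,
μs − 1 = m(s−2) ⇒ s(μ−m) = 1−2m ⇒ s = -0.30/-0.02 = 15.0000.
So a = μs = 9.45, b = (1−μ)s = 5.55.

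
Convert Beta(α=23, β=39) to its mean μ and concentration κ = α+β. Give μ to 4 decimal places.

μ = 0.3710, κ = 62

κ = α+β = 23+39 = 62; μ = α/κ = 23/62 = 0.3710.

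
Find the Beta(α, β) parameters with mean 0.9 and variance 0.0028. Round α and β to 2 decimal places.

Write ν = α+β; then α = μν and Var = μ(1−μ)/(ν+1).
ν = μ(1−μ)/Var − 1 = 0.09/0.0028 − 1 = 31.1429.
α = 0.9·31.1429 = 28.03, β = 0.1·31.1429 = 3.11.

α = 28.03, β = 3.11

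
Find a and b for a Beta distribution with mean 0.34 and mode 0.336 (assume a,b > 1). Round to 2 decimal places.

a = 27.88, b = 54.12

With s = a+b: μ = a/s and mode = (a−1)/(s−2). Eliminating a = μs,
μs − 1 = m(s−2) ⇒ s(μ−m) = 1−2m ⇒ s = 0.328/0.004 = 82.0000.
So a = μs = 27.88, b = (1−μ)s = 54.12.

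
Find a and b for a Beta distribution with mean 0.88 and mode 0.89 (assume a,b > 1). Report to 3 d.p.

a = 68.640, b = 9.360

Let s = a+b. Mean gives a = μs = 0.88s; mode gives (a−1)/(s−2) = 0.89.
Substituting: 0.88s − 1 = 0.89(s−2) = 0.89s − 1.78, so -0.01s = -0.78 and s = 78.0000.
Then a = 0.88×78.0000 = 68.640 and b = s−a = 9.360.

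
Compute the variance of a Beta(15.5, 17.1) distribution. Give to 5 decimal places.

0.00742

α+β = 32.6 and αβ = 265.05, so Var = αβ/[(α+β)²(α+β+1)] = 265.05/35708.736 = 0.00742.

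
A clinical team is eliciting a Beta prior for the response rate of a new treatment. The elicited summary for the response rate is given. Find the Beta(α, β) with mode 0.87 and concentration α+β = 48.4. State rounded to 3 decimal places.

Since the density peak of Beta(α,β) is at (α−1)/(α+β−2),
α = 1 + 0.87(48.4−2) = 41.368 and β = 48.4 − 41.368 = 7.032.

α = 41.368, β = 7.032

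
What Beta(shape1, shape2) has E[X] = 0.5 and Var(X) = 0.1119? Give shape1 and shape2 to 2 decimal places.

shape1 = 0.62, shape2 = 0.62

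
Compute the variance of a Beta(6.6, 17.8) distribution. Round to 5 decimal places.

α+β = 24.4 and αβ = 117.48, so Var = αβ/[(α+β)²(α+β+1)] = 117.48/15122.144 = 0.00777.

0.00777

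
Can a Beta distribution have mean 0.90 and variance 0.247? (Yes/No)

A Beta with mean μ has variance μ(1−μ)/(α+β+1) < μ(1−μ).
Here μ(1−μ) = 0.90×0.10 = 0.0900, and 0.247 ≥ 0.0900.

No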